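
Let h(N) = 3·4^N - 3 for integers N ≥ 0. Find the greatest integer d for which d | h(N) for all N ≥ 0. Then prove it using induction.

d = 9

Computing the first values: h(0) = 0 and h(1) = 9; gcd(0, 9) = 9, so d ≤ 9.
We prove 9 | 3·4^N - 3 for all N ≥ 0 by induction on N.
Base case (N = 0): h(0) = 0 = 9·(0), so 9 | h(0).
For the inductive step, assume it holds for an arbitrary i ≥ 0, i.e. 9 | h(i). Then
h(i+1) = 3·4^(i+1) - 3 = 4·(3·4^i - 3) + 9 = 4·h(i) + 9. The first term is divisible by 9 by the inductive hypothesis, and 9 is divisible by 9. Hence 9 | h(i+1).
By induction, the statement is established for all N ≥ 0.
Therefore the largest such d is 9.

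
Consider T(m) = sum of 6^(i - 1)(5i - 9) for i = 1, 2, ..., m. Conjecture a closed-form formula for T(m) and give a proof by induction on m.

T(m) = 6^m(m - 2) + 2

We claim T(m) = 6^m(m - 2) + 2 for all m ≥ 1.
When m = 1: T(1) = -4, and the closed form gives -4. They agree.
Inductive step: assume the claim holds for m = i, so T(i) = 6^i(i - 2) + 2.
Then T(i+1) = T(i) + (6^i(5i - 4)) = (6^i(i - 2) + 2) + (6^i(5i - 4)).
Simplifying, T(i+1) = 6·6^i·i - 6·6^i + 2 = 6^(i+1)((i+1) - 2) + 2,
which is the closed form with m = i+1.
This completes the induction.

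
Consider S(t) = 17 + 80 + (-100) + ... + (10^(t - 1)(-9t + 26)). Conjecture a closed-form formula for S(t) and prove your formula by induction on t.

S(t) = 10^t(-t + 3) - 3

We claim S(t) = 10^t(-t + 3) - 3 for all t ≥ 1.
For the base case t = 1: S(1) = 17, and the closed form gives 17. They agree.
Suppose the result is true for t = i, so S(i) = 10^i(-i + 3) - 3.
Then S(i+1) = S(i) + (10^i(-9i + 17)) = (10^i(-i + 3) - 3) + (10^i(-9i + 17)).
Simplifying, S(i+1) = -10·10^i·i + 20·10^i - 3 = 10^(i+1)(-(i+1) + 3) - 3,
which is the closed form with t = i+1.
Hence, by induction on t, the claim holds for every t ≥ 1.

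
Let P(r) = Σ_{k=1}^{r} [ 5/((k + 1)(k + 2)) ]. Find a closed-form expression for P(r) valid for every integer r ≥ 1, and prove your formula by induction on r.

P(r) = 5r/(2(r + 2))

We claim P(r) = 5r/(2(r + 2)) for all r ≥ 1.
Base step (r = 1): P(1) = 5/6, and the closed form gives 5/6. They agree.
For the inductive step, assume it holds for an arbitrary k ≥ 1, so P(k) = 5k/(2(k + 2)).
Then P(k+1) = P(k) + (5/((k + 2)(k + 3))) = (5k/(2(k + 2))) + (5/((k + 2)(k + 3))).
Simplifying, P(k+1) = 5(k + 1)/(2(k + 3)) = 5(k+1)/(2((k+1) + 2)),
which is the closed form with r = k+1.
By induction, the statement is established for all r ≥ 1.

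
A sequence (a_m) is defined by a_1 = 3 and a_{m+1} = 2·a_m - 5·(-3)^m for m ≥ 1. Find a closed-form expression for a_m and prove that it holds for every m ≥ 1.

Computing the first terms: a_1 = 3, a_2 = 21, a_3 = -3. This suggests a_m = (-3)^m + 3·2^m.
Base step (m = 1): the formula gives 3 = 3 = a_1.
Inductive step: assume the claim holds for m = k, so a_k = (-3)^k + 3·2^k.
Then a_{k+1} = 2·a_k - 5·(-3)^k = 2·((-3)^k + 3·2^k) - 5·(-3)^k = (-3)^(k + 1) + 3·2^(k + 1),
which is the claimed formula at m = k+1.
By the principle of mathematical induction, the result holds for all m ≥ 1.

a_m = (-3)^m + 3·2^m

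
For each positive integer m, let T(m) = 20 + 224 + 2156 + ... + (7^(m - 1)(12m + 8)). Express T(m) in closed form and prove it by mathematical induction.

We claim T(m) = 7^m(2m + 1) - 1 for all m ≥ 1.
Base case (m = 1): T(1) = 20, and the closed form gives 20. They agree.
Inductive step: suppose the statement holds for some j ≥ 1, so T(j) = 7^j(2j + 1) - 1.
Then T(j+1) = T(j) + (7^j(12j + 20)) = (7^j(2j + 1) - 1) + (7^j(12j + 20)).
Simplifying, T(j+1) = 14·7^j·j + 21·7^j - 1 = 7^(j+1)(2(j+1) + 1) - 1,
which is the closed form with m = j+1.
This completes the induction.

T(m) = 7^m(2m + 1) - 1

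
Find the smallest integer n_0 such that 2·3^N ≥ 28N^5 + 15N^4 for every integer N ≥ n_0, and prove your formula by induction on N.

At N = 14: 9565938 < 15635312, so the inequality fails and n_0 ≥ 15. We prove 2·3^N ≥ 28N^5 + 15N^4 for all N ≥ 15.
When N = 15: 2·3^N = 28697814 and 28N^5 + 15N^4 = 22021875, so 28697814 ≥ 22021875.
Inductive step: suppose the statement holds for some i ≥ 15, so 2·3^i ≥ 28i^5 + 15i^4.
Then 2·3^(i + 1) = 3·(2·3^i) ≥ 3·(28i^5 + 15i^4).
Also, for i ≥ 15 we have 3·(28i^5 + 15i^4) ≥ 28(i+1)^5 + 15(i+1)^4, since 3·(28i^5 + 15i^4) − (28(i+1)^5 + 15(i+1)^4) = 56i^5 - 110i^4 - 340i^3 - 370i^2 - 200i - 43, which is nonnegative for all i ≥ 15.
Combining, 2·3^(i + 1) ≥ 28(i+1)^5 + 15(i+1)^4.
This completes the induction.
Hence the smallest such n_0 is 15.

n_0 = 15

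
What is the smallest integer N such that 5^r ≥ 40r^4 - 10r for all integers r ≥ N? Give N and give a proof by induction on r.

At r = 7: 78125 < 95970, so the inequality fails and N ≥ 8. We prove 5^r ≥ 40r^4 - 10r for all r ≥ 8.
Base case (r = 8): 5^r = 390625 and 40r^4 - 10r = 163760, so 390625 ≥ 163760.
Inductive step: suppose the statement holds for some m ≥ 8, so 5^m ≥ 40m^4 - 10m.
Then 5^(m + 1) = 5·(5^m) ≥ 5·(40m^4 - 10m).
Also, for m ≥ 8 we have 5·(40m^4 - 10m) ≥ 40(m+1)^4 - 10(m+1), since 5·(40m^4 - 10m) − (40(m+1)^4 - 10(m+1)) = 160m^4 - 160m^3 - 240m^2 - 200m - 30, which is nonnegative for all m ≥ 8.
Combining, 5^(m + 1) ≥ 40(m+1)^4 - 10(m+1).
Hence, by induction on r, the claim holds for every r ≥ 8.
Hence the smallest such N is 8.

N = 8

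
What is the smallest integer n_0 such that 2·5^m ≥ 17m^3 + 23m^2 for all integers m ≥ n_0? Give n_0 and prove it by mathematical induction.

n_0 = 5

At m = 4: 1250 < 1456, so the inequality fails and n_0 ≥ 5. We prove 2·5^m ≥ 17m^3 + 23m^2 for all m ≥ 5.
Base case (m = 5): 2·5^m = 6250 and 17m^3 + 23m^2 = 2700, so 6250 ≥ 2700.
Inductive step: suppose the statement holds for some i ≥ 5, so 2·5^i ≥ 17i^3 + 23i^2.
Then 2·5^(i + 1) = 5·(2·5^i) ≥ 5·(17i^3 + 23i^2).
Also, for i ≥ 5 we have 5·(17i^3 + 23i^2) ≥ 17(i+1)^3 + 23(i+1)^2, since 5·(17i^3 + 23i^2) − (17(i+1)^3 + 23(i+1)^2) = 68i^3 + 41i^2 - 97i - 40, which is nonnegative for all i ≥ 5.
Combining, 2·5^(i + 1) ≥ 17(i+1)^3 + 23(i+1)^2.
Hence, by induction on m, the claim holds for every m ≥ 5.
Hence the smallest such n_0 is 5.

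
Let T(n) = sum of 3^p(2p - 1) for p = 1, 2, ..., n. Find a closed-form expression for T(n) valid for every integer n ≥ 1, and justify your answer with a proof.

We claim T(n) = 3·3^n(n - 1) + 3 for all n ≥ 1.
When n = 1: T(1) = 3, and the closed form gives 3. They agree.
For the inductive step, assume it holds for an arbitrary p ≥ 1, so T(p) = 3·3^p(p - 1) + 3.
Then T(p+1) = T(p) + (3^(p + 1)(2p + 1)) = (3·3^p(p - 1) + 3) + (3^(p + 1)(2p + 1)).
Simplifying, T(p+1) = 9·3^p·p + 3 = 3·3^(p+1)((p+1) - 1) + 3,
which is the closed form with n = p+1.
By the principle of mathematical induction, the result holds for all n ≥ 1.

T(n) = 3·3^n(n - 1) + 3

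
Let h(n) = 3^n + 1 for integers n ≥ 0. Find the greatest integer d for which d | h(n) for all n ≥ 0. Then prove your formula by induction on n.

Computing the first values: h(0) = 2 and h(1) = 4; gcd(2, 4) = 2, so d ≤ 2.
We prove 2 | 3^n + 1 for all n ≥ 0 by induction on n.
When n = 0: h(0) = 2 = 2·(1), so 2 | h(0).
Inductive step: assume the claim holds for n = j, i.e. 2 | h(j). Then
h(j+1) = 3^(j+1) + 1 = 3·(3^j + 1) - 2 = 3·h(j) - 2. The first term is divisible by 2 by the inductive hypothesis, and -2 is divisible by 2. Hence 2 | h(j+1).
By induction, the statement is established for all n ≥ 0.
Therefore the largest such d is 2.

d = 2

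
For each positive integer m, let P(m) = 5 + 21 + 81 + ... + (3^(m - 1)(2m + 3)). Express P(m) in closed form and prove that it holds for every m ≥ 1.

P(m) = 3^m(m + 1) - 1

We claim P(m) = 3^m(m + 1) - 1 for all m ≥ 1.
Base step (m = 1): P(1) = 5, and the closed form gives 5. They agree.
Inductive step: suppose the statement holds for some j ≥ 1, so P(j) = 3^j(j + 1) - 1.
Then P(j+1) = P(j) + (3^j(2j + 5)) = (3^j(j + 1) - 1) + (3^j(2j + 5)).
Simplifying, P(j+1) = 3·3^j·j + 6·3^j - 1 = 3^(j+1)((j+1) + 1) - 1,
which is the closed form with m = j+1.
Hence, by induction on m, the claim holds for every m ≥ 1.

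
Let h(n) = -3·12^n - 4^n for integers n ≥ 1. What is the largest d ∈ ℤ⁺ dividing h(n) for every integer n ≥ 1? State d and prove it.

d = 8

Computing the first values: h(1) = -40 and h(2) = -448; gcd(-40, -448) = 8, so d ≤ 8.
We prove 8 | -3·12^n - 4^n for all n ≥ 1 by induction on n.
When n = 1: h(1) = -40 = 8·(-5), so 8 | h(1).
For the inductive step, assume it holds for an arbitrary i ≥ 1, i.e. 8 | h(i). Then
h(i+1) − 12·h(i) = (-3·12^(i+1) - 4^(i+1)) − 12·(-3·12^i - 4^i) = (-1)·4^i·(4 − 12) = (8)·4^i. Since 8 | h(i) by the inductive hypothesis, 8 | 12·h(i); and 8 | 8 since 8 = 8·1. Therefore 8 | h(i+1).
Hence, by induction on n, the claim holds for every n ≥ 1.
Therefore the largest such d is 8.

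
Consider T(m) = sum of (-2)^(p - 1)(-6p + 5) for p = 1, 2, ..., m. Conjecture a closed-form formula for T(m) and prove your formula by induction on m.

T(m) = (-2)^m(2m - 1) + 1

We claim T(m) = (-2)^m(2m - 1) + 1 for all m ≥ 1.
When m = 1: T(1) = -1, and the closed form gives -1. They agree.
For the inductive step, assume it holds for an arbitrary p ≥ 1, so T(p) = (-2)^p(2p - 1) + 1.
Then T(p+1) = T(p) + ((-2)^p(-6p - 1)) = ((-2)^p(2p - 1) + 1) + ((-2)^p(-6p - 1)).
Simplifying, T(p+1) = (-2)^(p + 1) - (-2)^(p + 2)p + 1 = (-2)^(p+1)(2(p+1) - 1) + 1,
which is the closed form with m = p+1.
This completes the induction.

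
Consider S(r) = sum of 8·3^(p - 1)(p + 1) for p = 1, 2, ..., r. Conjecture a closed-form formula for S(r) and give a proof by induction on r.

We claim S(r) = 2·3^r(2r + 1) - 2 for all r ≥ 1.
Base case (r = 1): S(1) = 16, and the closed form gives 16. They agree.
Inductive step: suppose the statement holds for some p ≥ 1, so S(p) = 2·3^p(2p + 1) - 2.
Then S(p+1) = S(p) + (8·3^p(p + 2)) = (2·3^p(2p + 1) - 2) + (8·3^p(p + 2)).
Simplifying, S(p+1) = 12·3^p·p + 18·3^p - 2 = 2·3^(p+1)(2(p+1) + 1) - 2,
which is the closed form with r = p+1.
Hence, by induction on r, the claim holds for every r ≥ 1.

S(r) = 2·3^r(2r + 1) - 2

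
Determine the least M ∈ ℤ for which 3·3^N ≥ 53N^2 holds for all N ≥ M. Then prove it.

At N = 5: 729 < 1325, so the inequality fails and M ≥ 6. We prove 3·3^N ≥ 53N^2 for all N ≥ 6.
When N = 6: 3·3^N = 2187 and 53N^2 = 1908, so 2187 ≥ 1908.
For the inductive step, assume it holds for an arbitrary j ≥ 6, so 3·3^j ≥ 53j^2.
Then 3·3^(j + 1) = 3·(3·3^j) ≥ 3·(53j^2).
Also, for j ≥ 6 we have 3·(53j^2) ≥ 53(j+1)^2, since 3 ≥ (1 + 1/j)^2 for all j ≥ 6.
Combining, 3·3^(j + 1) ≥ 53(j+1)^2.
This completes the induction.
Hence the smallest such M is 6.

M = 6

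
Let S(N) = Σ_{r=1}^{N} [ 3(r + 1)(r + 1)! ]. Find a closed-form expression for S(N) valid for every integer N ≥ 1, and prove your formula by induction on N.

We claim S(N) = 3(N + 2)! - 6 for all N ≥ 1.
Base step (N = 1): S(1) = 12, and the closed form gives 12. They agree.
For the inductive step, assume it holds for an arbitrary r ≥ 1, so S(r) = 3(r + 2)! - 6.
Then S(r+1) = S(r) + (3(r + 2)(r + 2)!) = (3(r + 2)! - 6) + (3(r + 2)(r + 2)!).
Simplifying, S(r+1) = 3((r+1) + 2)! - 6,
which is the closed form with N = r+1.
By induction, the statement is established for all N ≥ 1.

S(N) = 3(N + 2)! - 6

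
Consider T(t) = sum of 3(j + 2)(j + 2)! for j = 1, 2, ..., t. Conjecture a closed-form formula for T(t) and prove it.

We claim T(t) = 3(t + 3)! - 18 for all t ≥ 1.
Base case (t = 1): T(1) = 54, and the closed form gives 54. They agree.
Inductive step: suppose the statement holds for some j ≥ 1, so T(j) = 3(j + 3)! - 18.
Then T(j+1) = T(j) + (3(j + 3)(j + 3)!) = (3(j + 3)! - 18) + (3(j + 3)(j + 3)!).
Simplifying, T(j+1) = 3((j+1) + 3)! - 18,
which is the closed form with t = j+1.
This completes the induction.

T(t) = 3(t + 3)! - 18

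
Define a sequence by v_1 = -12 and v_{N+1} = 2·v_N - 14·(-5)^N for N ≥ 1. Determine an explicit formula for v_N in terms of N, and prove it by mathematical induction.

v_N = 2(-5)^N - 2^N

Computing the first terms: v_1 = -12, v_2 = 46, v_3 = -258. This suggests v_N = 2(-5)^N - 2^N.
For the base case N = 1: the formula gives -12 = -12 = v_1.
For the inductive step, assume it holds for an arbitrary j ≥ 1, so v_j = 2(-5)^j - 2^j.
Then v_{j+1} = 2·v_j - 14·(-5)^j = 2·(2(-5)^j - 2^j) - 14·(-5)^j = 2(-5)^(j + 1) - 2^(j + 1),
which is the claimed formula at N = j+1.
By the principle of mathematical induction, the result holds for all N ≥ 1.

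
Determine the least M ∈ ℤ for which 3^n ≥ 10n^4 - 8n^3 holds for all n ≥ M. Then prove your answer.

M = 11

At n = 10: 59049 < 92000, so the inequality fails and M ≥ 11. We prove 3^n ≥ 10n^4 - 8n^3 for all n ≥ 11.
When n = 11: 3^n = 177147 and 10n^4 - 8n^3 = 135762, so 177147 ≥ 135762.
For the inductive step, assume it holds for an arbitrary r ≥ 11, so 3^r ≥ 10r^4 - 8r^3.
Then 3^(r + 1) = 3·(3^r) ≥ 3·(10r^4 - 8r^3).
Also, for r ≥ 11 we have 3·(10r^4 - 8r^3) ≥ 10(r+1)^4 - 8(r+1)^3, since 3·(10r^4 - 8r^3) − (10(r+1)^4 - 8(r+1)^3) = 20r^4 - 56r^3 - 36r^2 - 16r - 2, which is nonnegative for all r ≥ 11.
Combining, 3^(r + 1) ≥ 10(r+1)^4 - 8(r+1)^3.
By the principle of mathematical induction, the result holds for all n ≥ 11.
Hence the smallest such M is 11.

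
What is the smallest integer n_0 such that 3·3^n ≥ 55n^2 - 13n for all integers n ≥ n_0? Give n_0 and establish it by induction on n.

n_0 = 6

At n = 5: 729 < 1310, so the inequality fails and n_0 ≥ 6. We prove 3·3^n ≥ 55n^2 - 13n for all n ≥ 6.
Base case (n = 6): 3·3^n = 2187 and 55n^2 - 13n = 1902, so 2187 ≥ 1902.
Suppose the result is true for n = m, so 3·3^m ≥ 55m^2 - 13m.
Then 3·3^(m + 1) = 3·(3·3^m) ≥ 3·(55m^2 - 13m).
Also, for m ≥ 6 we have 3·(55m^2 - 13m) ≥ 55(m+1)^2 - 13(m+1), since 3·(55m^2 - 13m) − (55(m+1)^2 - 13(m+1)) = 110m^2 - 136m - 42, which is nonnegative for all m ≥ 6.
Combining, 3·3^(m + 1) ≥ 55(m+1)^2 - 13(m+1).
Hence, by induction on n, the claim holds for every n ≥ 6.
Hence the smallest such n_0 is 6.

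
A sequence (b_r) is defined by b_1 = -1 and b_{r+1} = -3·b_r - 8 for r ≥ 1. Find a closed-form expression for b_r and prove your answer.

Computing the first terms: b_1 = -1, b_2 = -5, b_3 = 7. This suggests b_r = (-3)^(r - 1) - 2.
For the base case r = 1: the formula gives -1 = -1 = b_1.
Suppose the result is true for r = m, so b_m = (-3)^(m - 1) - 2.
Then b_{m+1} = -3·b_m - 8 = -3·((-3)^(m - 1) - 2) - 8 = (-3)^m - 2 = (-3)^((m+1) - 1) - 2,
which is the claimed formula at r = m+1.
This completes the induction.

b_r = (-3)^(r - 1) - 2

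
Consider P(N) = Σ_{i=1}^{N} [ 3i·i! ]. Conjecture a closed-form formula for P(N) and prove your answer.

We claim P(N) = (3N + 3)N! - 3 for all N ≥ 1.
Base step (N = 1): P(1) = 3, and the closed form gives 3. They agree.
Suppose the result is true for N = i, so P(i) = (3i + 3)i! - 3.
Then P(i+1) = P(i) + (3(i + 1)(i + 1)!) = ((3i + 3)i! - 3) + (3(i + 1)(i + 1)!).
Simplifying, P(i+1) = (3(i+1) + 3)(i+1)! - 3,
which is the closed form with N = i+1.
This completes the induction.

P(N) = (3N + 3)N! - 3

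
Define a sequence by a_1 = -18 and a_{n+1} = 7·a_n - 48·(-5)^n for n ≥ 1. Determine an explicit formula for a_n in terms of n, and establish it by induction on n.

a_n = 4(-5)^n + 2·7^(n - 1)

Computing the first terms: a_1 = -18, a_2 = 114, a_3 = -402. This suggests a_n = 4(-5)^n + 2·7^(n - 1).
Base step (n = 1): the formula gives -18 = -18 = a_1.
Suppose the result is true for n = i, so a_i = 4(-5)^i + 2·7^(i - 1).
Then a_{i+1} = 7·a_i - 48·(-5)^i = 7·(4(-5)^i + 2·7^(i - 1)) - 48·(-5)^i = 4(-5)^(i + 1) + 2·7^i = 4(-5)^(i+1) + 2·7^((i+1) - 1),
which is the claimed formula at n = i+1.
This completes the induction.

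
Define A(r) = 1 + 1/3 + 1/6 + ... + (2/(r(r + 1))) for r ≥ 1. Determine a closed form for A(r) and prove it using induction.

A(r) = 2r/(r + 1)

We claim A(r) = 2r/(r + 1) for all r ≥ 1.
Base step (r = 1): A(1) = 1, and the closed form gives 1. They agree.
Inductive step: assume the claim holds for r = m, so A(m) = 2m/(m + 1).
Then A(m+1) = A(m) + (2/((m + 1)(m + 2))) = (2m/(m + 1)) + (2/((m + 1)(m + 2))).
Simplifying, A(m+1) = 2(m + 1)/(m + 2) = 2(m+1)/((m+1) + 1),
which is the closed form with r = m+1.
By induction, the statement is established for all r ≥ 1.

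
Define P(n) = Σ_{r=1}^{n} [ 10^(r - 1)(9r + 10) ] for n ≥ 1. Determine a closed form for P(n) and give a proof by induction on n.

We claim P(n) = 10^n(n + 1) - 1 for all n ≥ 1.
When n = 1: P(1) = 19, and the closed form gives 19. They agree.
Inductive step: assume the claim holds for n = r, so P(r) = 10^r(r + 1) - 1.
Then P(r+1) = P(r) + (10^r(9r + 19)) = (10^r(r + 1) - 1) + (10^r(9r + 19)).
Simplifying, P(r+1) = 10·10^r·r + 20·10^r - 1 = 10^(r+1)((r+1) + 1) - 1,
which is the closed form with n = r+1.
This completes the induction.

P(n) = 10^n(n + 1) - 1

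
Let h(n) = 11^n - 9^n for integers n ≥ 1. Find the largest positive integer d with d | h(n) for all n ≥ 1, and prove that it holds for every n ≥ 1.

d = 2

Computing the first values: h(1) = 2 and h(2) = 40; gcd(2, 40) = 2, so d ≤ 2.
We prove 2 | 11^n - 9^n for all n ≥ 1 by induction on n.
Base step (n = 1): h(1) = 2 = 2·(1), so 2 | h(1).
Suppose the result is true for n = i, i.e. 2 | h(i). Then
11^{i+1} − 9^{i+1} = 11·11^i − 9·9^i = 11·(11^i − 9^i) + (2)·9^i. The first term is divisible by 2 by the inductive hypothesis, and the second term (2)·9^i is divisible by 2 since 2 | 2. Hence 2 | h(i+1).
By induction, the statement is established for all n ≥ 1.
Therefore the largest such d is 2.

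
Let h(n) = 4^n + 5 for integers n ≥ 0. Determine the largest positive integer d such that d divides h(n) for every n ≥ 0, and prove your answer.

Computing the first values: h(0) = 6 and h(1) = 9; gcd(6, 9) = 3, so d ≤ 3.
We prove 3 | 4^n + 5 for all n ≥ 0 by induction on n.
Base step (n = 0): h(0) = 6 = 3·(2), so 3 | h(0).
Inductive step: assume the claim holds for n = k, i.e. 3 | h(k). Then
h(k+1) = 4^(k+1) + 5 = 4·(4^k + 5) - 15 = 4·h(k) - 15. The first term is divisible by 3 by the inductive hypothesis, and -15 is divisible by 3. Hence 3 | h(k+1).
Hence, by induction on n, the claim holds for every n ≥ 0.
Therefore the largest such d is 3.

d = 3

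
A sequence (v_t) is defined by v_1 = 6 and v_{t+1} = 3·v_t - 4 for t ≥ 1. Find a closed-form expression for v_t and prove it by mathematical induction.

v_t = 4·3^(t - 1) + 2

Computing the first terms: v_1 = 6, v_2 = 14, v_3 = 38. This suggests v_t = 4·3^(t - 1) + 2.
For the base case t = 1: the formula gives 6 = 6 = v_1.
Suppose the result is true for t = k, so v_k = 4·3^(k - 1) + 2.
Then v_{k+1} = 3·v_k - 4 = 3·(4·3^(k - 1) + 2) - 4 = 4·3^k + 2 = 4·3^((k+1) - 1) + 2,
which is the claimed formula at t = k+1.
Hence, by induction on t, the claim holds for every t ≥ 1.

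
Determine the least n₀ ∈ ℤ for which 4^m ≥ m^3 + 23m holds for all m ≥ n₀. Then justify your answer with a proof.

At m = 3: 64 < 96, so the inequality fails and n₀ ≥ 4. We prove 4^m ≥ m^3 + 23m for all m ≥ 4.
Base step (m = 4): 4^m = 256 and m^3 + 23m = 156, so 256 ≥ 156.
Inductive step: assume the claim holds for m = k, so 4^k ≥ k^3 + 23k.
Then 4^(k + 1) = 4·(4^k) ≥ 4·(k^3 + 23k).
Also, for k ≥ 4 we have 4·(k^3 + 23k) ≥ (k+1)^3 + 23(k+1), since 4·(k^3 + 23k) − ((k+1)^3 + 23(k+1)) = 3k^3 - 3k^2 + 66k - 24, which is nonnegative for all k ≥ 4.
Combining, 4^(k + 1) ≥ (k+1)^3 + 23(k+1).
Hence, by induction on m, the claim holds for every m ≥ 4.
Hence the smallest such n₀ is 4.

n₀ = 4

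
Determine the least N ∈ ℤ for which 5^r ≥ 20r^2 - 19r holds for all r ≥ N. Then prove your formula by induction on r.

N = 3

At r = 2: 25 < 42, so the inequality fails and N ≥ 3. We prove 5^r ≥ 20r^2 - 19r for all r ≥ 3.
Base step (r = 3): 5^r = 125 and 20r^2 - 19r = 123, so 125 ≥ 123.
For the inductive step, assume it holds for an arbitrary i ≥ 3, so 5^i ≥ 20i^2 - 19i.
Then 5^(i + 1) = 5·(5^i) ≥ 5·(20i^2 - 19i).
Also, for i ≥ 3 we have 5·(20i^2 - 19i) ≥ 20(i+1)^2 - 19(i+1), since 5·(20i^2 - 19i) − (20(i+1)^2 - 19(i+1)) = 80i^2 - 116i - 1, which is nonnegative for all i ≥ 3.
Combining, 5^(i + 1) ≥ 20(i+1)^2 - 19(i+1).
Hence, by induction on r, the claim holds for every r ≥ 3.
Hence the smallest such N is 3.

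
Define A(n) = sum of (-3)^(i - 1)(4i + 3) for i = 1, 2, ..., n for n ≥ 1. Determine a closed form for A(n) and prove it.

A(n) = -(-3)^n(n + 1) + 1

We claim A(n) = -(-3)^n(n + 1) + 1 for all n ≥ 1.
When n = 1: A(1) = 7, and the closed form gives 7. They agree.
Inductive step: suppose the statement holds for some i ≥ 1, so A(i) = -(-3)^i(i + 1) + 1.
Then A(i+1) = A(i) + ((-3)^i(4i + 7)) = (-(-3)^i(i + 1) + 1) + ((-3)^i(4i + 7)).
Simplifying, A(i+1) = 3(-3)^i·i + 6(-3)^i + 1 = -(-3)^(i+1)((i+1) + 1) + 1,
which is the closed form with n = i+1.
By the principle of mathematical induction, the result holds for all n ≥ 1.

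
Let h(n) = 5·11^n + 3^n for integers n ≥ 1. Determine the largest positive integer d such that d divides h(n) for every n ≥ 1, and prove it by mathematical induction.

d = 2

Computing the first values: h(1) = 58 and h(2) = 614; gcd(58, 614) = 2, so d ≤ 2.
We prove 2 | 5·11^n + 3^n for all n ≥ 1 by induction on n.
For the base case n = 1: h(1) = 58 = 2·(29), so 2 | h(1).
Inductive step: assume the claim holds for n = j, i.e. 2 | h(j). Then
h(j+1) − 11·h(j) = (5·11^(j+1) + 3^(j+1)) − 11·(5·11^j + 3^j) = (1)·3^j·(3 − 11) = (-8)·3^j. Since 2 | h(j) by the inductive hypothesis, 2 | 11·h(j); and 2 | -8 since -8 = 2·-4. Therefore 2 | h(j+1).
This completes the induction.
Therefore the largest such d is 2.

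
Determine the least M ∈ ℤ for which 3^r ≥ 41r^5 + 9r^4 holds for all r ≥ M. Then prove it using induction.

At r = 16: 43046721 < 43581440, so the inequality fails and M ≥ 17. We prove 3^r ≥ 41r^5 + 9r^4 for all r ≥ 17.
Base step (r = 17): 3^r = 129140163 and 41r^5 + 9r^4 = 58965826, so 129140163 ≥ 58965826.
For the inductive step, assume it holds for an arbitrary k ≥ 17, so 3^k ≥ 41k^5 + 9k^4.
Then 3^(k + 1) = 3·(3^k) ≥ 3·(41k^5 + 9k^4).
Also, for k ≥ 17 we have 3·(41k^5 + 9k^4) ≥ 41(k+1)^5 + 9(k+1)^4, since 3·(41k^5 + 9k^4) − (41(k+1)^5 + 9(k+1)^4) = 82k^5 - 187k^4 - 446k^3 - 464k^2 - 241k - 50, which is nonnegative for all k ≥ 17.
Combining, 3^(k + 1) ≥ 41(k+1)^5 + 9(k+1)^4.
Hence, by induction on r, the claim holds for every r ≥ 17.
Hence the smallest such M is 17.

M = 17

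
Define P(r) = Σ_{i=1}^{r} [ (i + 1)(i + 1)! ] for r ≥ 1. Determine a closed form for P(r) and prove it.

P(r) = (r + 2)! - 2

We claim P(r) = (r + 2)! - 2 for all r ≥ 1.
Base step (r = 1): P(1) = 4, and the closed form gives 4. They agree.
Inductive step: suppose the statement holds for some i ≥ 1, so P(i) = (i + 2)! - 2.
Then P(i+1) = P(i) + ((i + 2)(i + 2)!) = ((i + 2)! - 2) + ((i + 2)(i + 2)!).
Simplifying, P(i+1) = ((i+1) + 2)! - 2,
which is the closed form with r = i+1.
By the principle of mathematical induction, the result holds for all r ≥ 1.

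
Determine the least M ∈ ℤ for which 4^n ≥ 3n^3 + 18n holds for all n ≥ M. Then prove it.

M = 5

At n = 4: 256 < 264, so the inequality fails and M ≥ 5. We prove 4^n ≥ 3n^3 + 18n for all n ≥ 5.
Base step (n = 5): 4^n = 1024 and 3n^3 + 18n = 465, so 1024 ≥ 465.
Suppose the result is true for n = j, so 4^j ≥ 3j^3 + 18j.
Then 4^(j + 1) = 4·(4^j) ≥ 4·(3j^3 + 18j).
Also, for j ≥ 5 we have 4·(3j^3 + 18j) ≥ 3(j+1)^3 + 18(j+1), since 4·(3j^3 + 18j) − (3(j+1)^3 + 18(j+1)) = 9j^3 - 9j^2 + 45j - 21, which is nonnegative for all j ≥ 5.
Combining, 4^(j + 1) ≥ 3(j+1)^3 + 18(j+1).
By the principle of mathematical induction, the result holds for all n ≥ 5.
Hence the smallest such M is 5.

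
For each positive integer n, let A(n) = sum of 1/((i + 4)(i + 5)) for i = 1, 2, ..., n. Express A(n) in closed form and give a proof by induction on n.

A(n) = n/(5(n + 5))

We claim A(n) = n/(5(n + 5)) for all n ≥ 1.
When n = 1: A(1) = 1/30, and the closed form gives 1/30. They agree.
Suppose the result is true for n = i, so A(i) = i/(5(i + 5)).
Then A(i+1) = A(i) + (1/((i + 5)(i + 6))) = (i/(5(i + 5))) + (1/((i + 5)(i + 6))).
Simplifying, A(i+1) = (i + 1)/(5(i + 6)) = (i+1)/(5((i+1) + 5)),
which is the closed form with n = i+1.
By the principle of mathematical induction, the result holds for all n ≥ 1.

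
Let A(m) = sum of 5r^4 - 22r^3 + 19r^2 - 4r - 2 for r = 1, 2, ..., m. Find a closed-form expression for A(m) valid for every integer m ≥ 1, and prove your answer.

A(m) = m(m^4 - 3m^3 - 3m^2 + 2m - 1)

We claim A(m) = m(m^4 - 3m^3 - 3m^2 + 2m - 1) for all m ≥ 1.
Base step (m = 1): A(1) = -4, and the closed form gives -4. They agree.
For the inductive step, assume it holds for an arbitrary r ≥ 1, so A(r) = r(r^4 - 3r^3 - 3r^2 + 2r - 1).
Then A(r+1) = A(r) + (5r^4 - 2r^3 - 17r^2 - 12r - 4) = (r(r^4 - 3r^3 - 3r^2 + 2r - 1)) + (5r^4 - 2r^3 - 17r^2 - 12r - 4).
Simplifying, A(r+1) = (r + 1)(r^4 + r^3 - 6r^2 - 9r - 4) = (r+1)((r+1)^4 - 3(r+1)^3 - 3(r+1)^2 + 2(r+1) - 1),
which is the closed form with m = r+1.
This completes the induction.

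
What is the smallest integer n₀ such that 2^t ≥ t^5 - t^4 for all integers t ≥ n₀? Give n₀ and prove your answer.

n₀ = 23

At t = 22: 4194304 < 4919376, so the inequality fails and n₀ ≥ 23. We prove 2^t ≥ t^5 - t^4 for all t ≥ 23.
For the base case t = 23: 2^t = 8388608 and t^5 - t^4 = 6156502, so 8388608 ≥ 6156502.
Inductive step: suppose the statement holds for some r ≥ 23, so 2^r ≥ r^5 - r^4.
Then 2^(r + 1) = 2·(2^r) ≥ 2·(r^5 - r^4).
Also, for r ≥ 23 we have 2·(r^5 - r^4) ≥ (r+1)^5 - (r+1)^4, since 2·(r^5 - r^4) − ((r+1)^5 - (r+1)^4) = r^5 - 6r^4 - 6r^3 - 4r^2 - r, which is nonnegative for all r ≥ 23.
Combining, 2^(r + 1) ≥ (r+1)^5 - (r+1)^4.
This completes the induction.
Hence the smallest such n₀ is 23.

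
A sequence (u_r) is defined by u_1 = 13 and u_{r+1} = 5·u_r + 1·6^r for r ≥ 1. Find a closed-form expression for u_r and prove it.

u_r = 7·5^(r - 1) + 6^r

Computing the first terms: u_1 = 13, u_2 = 71, u_3 = 391. This suggests u_r = 7·5^(r - 1) + 6^r.
For the base case r = 1: the formula gives 13 = 13 = u_1.
Inductive step: assume the claim holds for r = i, so u_i = 7·5^(i - 1) + 6^i.
Then u_{i+1} = 5·u_i + 1·6^i = 5·(7·5^(i - 1) + 6^i) + 1·6^i = 7·5^i + 6^(i + 1) = 7·5^((i+1) - 1) + 6^(i+1),
which is the claimed formula at r = i+1.
This completes the induction.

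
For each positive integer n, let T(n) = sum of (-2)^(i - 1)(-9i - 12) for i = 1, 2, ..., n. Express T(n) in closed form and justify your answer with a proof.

We claim T(n) = (-2)^n(3n + 5) - 5 for all n ≥ 1.
Base step (n = 1): T(1) = -21, and the closed form gives -21. They agree.
Inductive step: assume the claim holds for n = i, so T(i) = (-2)^i(3i + 5) - 5.
Then T(i+1) = T(i) + ((-2)^i(-9i - 21)) = ((-2)^i(3i + 5) - 5) + ((-2)^i(-9i - 21)).
Simplifying, T(i+1) = -6(-2)^i·i - 16(-2)^i - 5 = (-2)^(i+1)(3(i+1) + 5) - 5,
which is the closed form with n = i+1.
Hence, by induction on n, the claim holds for every n ≥ 1.

T(n) = (-2)^n(3n + 5) - 5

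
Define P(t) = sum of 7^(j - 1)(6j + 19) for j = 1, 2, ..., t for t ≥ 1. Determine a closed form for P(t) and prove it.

P(t) = 7^t(t + 3) - 3

We claim P(t) = 7^t(t + 3) - 3 for all t ≥ 1.
When t = 1: P(1) = 25, and the closed form gives 25. They agree.
For the inductive step, assume it holds for an arbitrary j ≥ 1, so P(j) = 7^j(j + 3) - 3.
Then P(j+1) = P(j) + (7^j(6j + 25)) = (7^j(j + 3) - 3) + (7^j(6j + 25)).
Simplifying, P(j+1) = 7·7^j·j + 28·7^j - 3 = 7^(j+1)((j+1) + 3) - 3,
which is the closed form with t = j+1.
By the principle of mathematical induction, the result holds for all t ≥ 1.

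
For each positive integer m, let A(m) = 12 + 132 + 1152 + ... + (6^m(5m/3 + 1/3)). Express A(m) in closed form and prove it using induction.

We claim A(m) = 2·6^m·m for all m ≥ 1.
Base step (m = 1): A(1) = 12, and the closed form gives 12. They agree.
For the inductive step, assume it holds for an arbitrary k ≥ 1, so A(k) = 2·6^k·k.
Then A(k+1) = A(k) + (6^k(10k + 12)) = (2·6^k·k) + (6^k(10k + 12)).
Simplifying, A(k+1) = 12·6^k(k + 1) = 2·6^(k+1)·(k+1),
which is the closed form with m = k+1.
By induction, the statement is established for all m ≥ 1.

A(m) = 2·6^m·m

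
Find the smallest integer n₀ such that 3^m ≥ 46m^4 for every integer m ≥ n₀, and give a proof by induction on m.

At m = 12: 531441 < 953856, so the inequality fails and n₀ ≥ 13. We prove 3^m ≥ 46m^4 for all m ≥ 13.
For the base case m = 13: 3^m = 1594323 and 46m^4 = 1313806, so 1594323 ≥ 1313806.
Inductive step: assume the claim holds for m = i, so 3^i ≥ 46i^4.
Then 3^(i + 1) = 3·(3^i) ≥ 3·(46i^4).
Also, for i ≥ 13 we have 3·(46i^4) ≥ 46(i+1)^4, since 3 ≥ (1 + 1/i)^4 for all i ≥ 13.
Combining, 3^(i + 1) ≥ 46(i+1)^4.
Hence, by induction on m, the claim holds for every m ≥ 13.
Hence the smallest such n₀ is 13.

n₀ = 13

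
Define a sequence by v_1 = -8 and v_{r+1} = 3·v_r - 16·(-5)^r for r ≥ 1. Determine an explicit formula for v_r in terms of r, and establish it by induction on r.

v_r = 2(-5)^r + 2·3^(r - 1)

Computing the first terms: v_1 = -8, v_2 = 56, v_3 = -232. This suggests v_r = 2(-5)^r + 2·3^(r - 1).
For the base case r = 1: the formula gives -8 = -8 = v_1.
For the inductive step, assume it holds for an arbitrary j ≥ 1, so v_j = 2(-5)^j + 2·3^(j - 1).
Then v_{j+1} = 3·v_j - 16·(-5)^j = 3·(2(-5)^j + 2·3^(j - 1)) - 16·(-5)^j = 2(-5)^(j + 1) + 2·3^j = 2(-5)^(j+1) + 2·3^((j+1) - 1),
which is the claimed formula at r = j+1.
By the principle of mathematical induction, the result holds for all r ≥ 1.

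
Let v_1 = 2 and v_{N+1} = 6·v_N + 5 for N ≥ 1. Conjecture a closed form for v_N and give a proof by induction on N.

v_N = 3·6^(N - 1) - 1

Computing the first terms: v_1 = 2, v_2 = 17, v_3 = 107. This suggests v_N = 3·6^(N - 1) - 1.
For the base case N = 1: the formula gives 2 = 2 = v_1.
For the inductive step, assume it holds for an arbitrary i ≥ 1, so v_i = 3·6^(i - 1) - 1.
Then v_{i+1} = 6·v_i + 5 = 6·(3·6^(i - 1) - 1) + 5 = 3·6^i - 1 = 3·6^((i+1) - 1) - 1,
which is the claimed formula at N = i+1.
By induction, the statement is established for all N ≥ 1.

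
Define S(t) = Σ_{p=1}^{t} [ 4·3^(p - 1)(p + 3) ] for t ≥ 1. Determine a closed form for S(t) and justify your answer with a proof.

We claim S(t) = 3^t(2t + 5) - 5 for all t ≥ 1.
Base step (t = 1): S(1) = 16, and the closed form gives 16. They agree.
Inductive step: suppose the statement holds for some p ≥ 1, so S(p) = 3^p(2p + 5) - 5.
Then S(p+1) = S(p) + (4·3^p(p + 4)) = (3^p(2p + 5) - 5) + (4·3^p(p + 4)).
Simplifying, S(p+1) = 6·3^p·p + 21·3^p - 5 = 3^(p+1)(2(p+1) + 5) - 5,
which is the closed form with t = p+1.
This completes the induction.

S(t) = 3^t(2t + 5) - 5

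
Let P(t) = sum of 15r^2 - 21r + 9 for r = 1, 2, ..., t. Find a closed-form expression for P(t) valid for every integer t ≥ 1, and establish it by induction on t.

We claim P(t) = t(5t^2 - 3t + 1) for all t ≥ 1.
Base case (t = 1): P(1) = 3, and the closed form gives 3. They agree.
For the inductive step, assume it holds for an arbitrary r ≥ 1, so P(r) = r(5r^2 - 3r + 1).
Then P(r+1) = P(r) + (15r^2 + 9r + 3) = (r(5r^2 - 3r + 1)) + (15r^2 + 9r + 3).
Simplifying, P(r+1) = (r + 1)(5r^2 + 7r + 3) = (r+1)(5(r+1)^2 - 3(r+1) + 1),
which is the closed form with t = r+1.
Hence, by induction on t, the claim holds for every t ≥ 1.

P(t) = t(5t^2 - 3t + 1)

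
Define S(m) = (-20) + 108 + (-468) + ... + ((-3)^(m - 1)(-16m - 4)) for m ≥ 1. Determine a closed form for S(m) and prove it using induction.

We claim S(m) = 2(-3)^m(2m + 1) - 2 for all m ≥ 1.
When m = 1: S(1) = -20, and the closed form gives -20. They agree.
Inductive step: assume the claim holds for m = i, so S(i) = 2(-3)^i(2i + 1) - 2.
Then S(i+1) = S(i) + ((-3)^i(-16i - 20)) = (2(-3)^i(2i + 1) - 2) + ((-3)^i(-16i - 20)).
Simplifying, S(i+1) = -12(-3)^i·i - 18(-3)^i - 2 = 2(-3)^(i+1)(2(i+1) + 1) - 2,
which is the closed form with m = i+1.
Hence, by induction on m, the claim holds for every m ≥ 1.

S(m) = 2(-3)^m(2m + 1) - 2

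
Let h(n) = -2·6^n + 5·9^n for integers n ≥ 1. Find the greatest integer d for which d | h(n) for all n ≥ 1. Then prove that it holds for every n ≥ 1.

Computing the first values: h(1) = 33 and h(2) = 333; gcd(33, 333) = 3, so d ≤ 3.
We prove 3 | -2·6^n + 5·9^n for all n ≥ 1 by induction on n.
Base case (n = 1): h(1) = 33 = 3·(11), so 3 | h(1).
For the inductive step, assume it holds for an arbitrary r ≥ 1, i.e. 3 | h(r). Then
h(r+1) − 9·h(r) = (-2·6^(r+1) + 5·9^(r+1)) − 9·(-2·6^r + 5·9^r) = (-2)·6^r·(6 − 9) = (6)·6^r. Since 3 | h(r) by the inductive hypothesis, 3 | 9·h(r); and 3 | 6 since 6 = 3·2. Therefore 3 | h(r+1).
This completes the induction.
Therefore the largest such d is 3.

d = 3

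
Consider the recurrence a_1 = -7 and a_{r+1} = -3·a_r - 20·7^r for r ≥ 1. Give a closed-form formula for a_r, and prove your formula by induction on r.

Computing the first terms: a_1 = -7, a_2 = -119, a_3 = -623. This suggests a_r = 7(-3)^(r - 1) - 2·7^r.
Base step (r = 1): the formula gives -7 = -7 = a_1.
Inductive step: suppose the statement holds for some m ≥ 1, so a_m = 7(-3)^(m - 1) - 2·7^m.
Then a_{m+1} = -3·a_m - 20·7^m = -3·(7(-3)^(m - 1) - 2·7^m) - 20·7^m = 7(-3)^m - 2·7^(m + 1) = 7(-3)^((m+1) - 1) - 2·7^(m+1),
which is the claimed formula at r = m+1.
By induction, the statement is established for all r ≥ 1.

a_r = 7(-3)^(r - 1) - 2·7^r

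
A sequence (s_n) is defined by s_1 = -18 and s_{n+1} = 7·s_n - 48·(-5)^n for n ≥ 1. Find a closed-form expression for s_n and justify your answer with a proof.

Computing the first terms: s_1 = -18, s_2 = 114, s_3 = -402. This suggests s_n = 4(-5)^n + 2·7^(n - 1).
When n = 1: the formula gives -18 = -18 = s_1.
Suppose the result is true for n = r, so s_r = 4(-5)^r + 2·7^(r - 1).
Then s_{r+1} = 7·s_r - 48·(-5)^r = 7·(4(-5)^r + 2·7^(r - 1)) - 48·(-5)^r = 4(-5)^(r + 1) + 2·7^r = 4(-5)^(r+1) + 2·7^((r+1) - 1),
which is the claimed formula at n = r+1.
This completes the induction.

s_n = 4(-5)^n + 2·7^(n - 1)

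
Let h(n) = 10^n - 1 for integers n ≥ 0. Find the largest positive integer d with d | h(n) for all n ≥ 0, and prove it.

Computing the first values: h(0) = 0 and h(1) = 9; gcd(0, 9) = 9, so d ≤ 9.
We prove 9 | 10^n - 1 for all n ≥ 0 by induction on n.
Base step (n = 0): h(0) = 0 = 9·(0), so 9 | h(0).
For the inductive step, assume it holds for an arbitrary p ≥ 0, i.e. 9 | h(p). Then
h(p+1) = 10^(p+1) - 1 = 10·(10^p - 1) + 9 = 10·h(p) + 9. The first term is divisible by 9 by the inductive hypothesis, and 9 is divisible by 9. Hence 9 | h(p+1).
By induction, the statement is established for all n ≥ 0.
Therefore the largest such d is 9.

d = 9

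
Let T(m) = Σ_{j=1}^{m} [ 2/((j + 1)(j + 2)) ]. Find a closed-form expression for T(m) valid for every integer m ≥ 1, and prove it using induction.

T(m) = m/(m + 2)

We claim T(m) = m/(m + 2) for all m ≥ 1.
When m = 1: T(1) = 1/3, and the closed form gives 1/3. They agree.
Inductive step: assume the claim holds for m = j, so T(j) = j/(j + 2).
Then T(j+1) = T(j) + (2/((j + 2)(j + 3))) = (j/(j + 2)) + (2/((j + 2)(j + 3))).
Simplifying, T(j+1) = (j + 1)/(j + 3) = (j+1)/((j+1) + 2),
which is the closed form with m = j+1.
By induction, the statement is established for all m ≥ 1.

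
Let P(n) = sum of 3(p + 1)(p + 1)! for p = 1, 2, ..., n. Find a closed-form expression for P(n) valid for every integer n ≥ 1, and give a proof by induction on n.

We claim P(n) = 3(n + 2)! - 6 for all n ≥ 1.
Base step (n = 1): P(1) = 12, and the closed form gives 12. They agree.
Suppose the result is true for n = p, so P(p) = 3(p + 2)! - 6.
Then P(p+1) = P(p) + (3(p + 2)(p + 2)!) = (3(p + 2)! - 6) + (3(p + 2)(p + 2)!).
Simplifying, P(p+1) = 3((p+1) + 2)! - 6,
which is the closed form with n = p+1.
This completes the induction.

P(n) = 3(n + 2)! - 6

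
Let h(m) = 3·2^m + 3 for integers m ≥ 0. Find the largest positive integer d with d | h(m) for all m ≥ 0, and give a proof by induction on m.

Computing the first values: h(0) = 6 and h(1) = 9; gcd(6, 9) = 3, so d ≤ 3.
We prove 3 | 3·2^m + 3 for all m ≥ 0 by induction on m.
For the base case m = 0: h(0) = 6 = 3·(2), so 3 | h(0).
For the inductive step, assume it holds for an arbitrary k ≥ 0, i.e. 3 | h(k). Then
h(k+1) = 3·2^(k+1) + 3 = 2·(3·2^k + 3) - 3 = 2·h(k) - 3. The first term is divisible by 3 by the inductive hypothesis, and -3 is divisible by 3. Hence 3 | h(k+1).
This completes the induction.
Therefore the largest such d is 3.

d = 3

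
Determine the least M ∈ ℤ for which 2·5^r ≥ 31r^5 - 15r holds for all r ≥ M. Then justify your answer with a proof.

At r = 8: 781250 < 1015688, so the inequality fails and M ≥ 9. We prove 2·5^r ≥ 31r^5 - 15r for all r ≥ 9.
Base step (r = 9): 2·5^r = 3906250 and 31r^5 - 15r = 1830384, so 3906250 ≥ 1830384.
Inductive step: suppose the statement holds for some j ≥ 9, so 2·5^j ≥ 31j^5 - 15j.
Then 2·5^(j + 1) = 5·(2·5^j) ≥ 5·(31j^5 - 15j).
Also, for j ≥ 9 we have 5·(31j^5 - 15j) ≥ 31(j+1)^5 - 15(j+1), since 5·(31j^5 - 15j) − (31(j+1)^5 - 15(j+1)) = 124j^5 - 155j^4 - 310j^3 - 310j^2 - 215j - 16, which is nonnegative for all j ≥ 9.
Combining, 2·5^(j + 1) ≥ 31(j+1)^5 - 15(j+1).
This completes the induction.
Hence the smallest such M is 9.

M = 9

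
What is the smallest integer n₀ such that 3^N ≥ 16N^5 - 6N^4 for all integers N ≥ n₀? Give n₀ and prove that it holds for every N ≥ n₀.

At N = 14: 4782969 < 8374688, so the inequality fails and n₀ ≥ 15. We prove 3^N ≥ 16N^5 - 6N^4 for all N ≥ 15.
Base case (N = 15): 3^N = 14348907 and 16N^5 - 6N^4 = 11846250, so 14348907 ≥ 11846250.
Inductive step: assume the claim holds for N = j, so 3^j ≥ 16j^5 - 6j^4.
Then 3^(j + 1) = 3·(3^j) ≥ 3·(16j^5 - 6j^4).
Also, for j ≥ 15 we have 3·(16j^5 - 6j^4) ≥ 16(j+1)^5 - 6(j+1)^4, since 3·(16j^5 - 6j^4) − (16(j+1)^5 - 6(j+1)^4) = 32j^5 - 92j^4 - 136j^3 - 124j^2 - 56j - 10, which is nonnegative for all j ≥ 15.
Combining, 3^(j + 1) ≥ 16(j+1)^5 - 6(j+1)^4.
Hence, by induction on N, the claim holds for every N ≥ 15.
Hence the smallest such n₀ is 15.

n₀ = 15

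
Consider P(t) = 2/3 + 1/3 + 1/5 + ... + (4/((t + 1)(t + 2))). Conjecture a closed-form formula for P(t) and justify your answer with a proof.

P(t) = 2t/(t + 2)

We claim P(t) = 2t/(t + 2) for all t ≥ 1.
Base step (t = 1): P(1) = 2/3, and the closed form gives 2/3. They agree.
Suppose the result is true for t = j, so P(j) = 2j/(j + 2).
Then P(j+1) = P(j) + (4/((j + 2)(j + 3))) = (2j/(j + 2)) + (4/((j + 2)(j + 3))).
Simplifying, P(j+1) = 2(j + 1)/(j + 3) = 2(j+1)/((j+1) + 2),
which is the closed form with t = j+1.
Hence, by induction on t, the claim holds for every t ≥ 1.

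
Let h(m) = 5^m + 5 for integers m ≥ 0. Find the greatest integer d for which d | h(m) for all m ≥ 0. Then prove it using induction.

d = 2

Computing the first values: h(0) = 6 and h(1) = 10; gcd(6, 10) = 2, so d ≤ 2.
We prove 2 | 5^m + 5 for all m ≥ 0 by induction on m.
Base case (m = 0): h(0) = 6 = 2·(3), so 2 | h(0).
Suppose the result is true for m = p, i.e. 2 | h(p). Then
h(p+1) = 5^(p+1) + 5 = 5·(5^p + 5) - 20 = 5·h(p) - 20. The first term is divisible by 2 by the inductive hypothesis, and -20 is divisible by 2. Hence 2 | h(p+1).
By induction, the statement is established for all m ≥ 0.
Therefore the largest such d is 2.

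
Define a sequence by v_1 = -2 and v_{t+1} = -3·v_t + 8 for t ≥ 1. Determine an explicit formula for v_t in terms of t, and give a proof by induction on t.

Computing the first terms: v_1 = -2, v_2 = 14, v_3 = -34. This suggests v_t = -4(-3)^(t - 1) + 2.
For the base case t = 1: the formula gives -2 = -2 = v_1.
Inductive step: assume the claim holds for t = m, so v_m = -4(-3)^(m - 1) + 2.
Then v_{m+1} = -3·v_m + 8 = -3·(-4(-3)^(m - 1) + 2) + 8 = -4(-3)^m + 2 = -4(-3)^((m+1) - 1) + 2,
which is the claimed formula at t = m+1.
By induction, the statement is established for all t ≥ 1.

v_t = -4(-3)^(t - 1) + 2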